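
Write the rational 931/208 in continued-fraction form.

Run the Euclidean algorithm on 931 and 208; the successive quotients are the partial quotients a_0, a_1, ... (each step inverts the fractional part left over by the previous one):
  931 = 4*208 + 99, so a_0 = 4.
  208 = 2*99 + 10, so a_1 = 2.
  99 = 9*10 + 9, so a_2 = 9.
  10 = 1*9 + 1, so a_3 = 1.
  9 = 9*1 + 0, so a_4 = 9.
The remainder reaches 0 after 5 divisions, so the expansion has 5 partial quotients, read off in order.

[4; 2, 9, 1, 9]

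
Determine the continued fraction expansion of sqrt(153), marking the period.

[12; (2, 1, 2, 2, 2, 1, 2, 24)]

Write x_i = (sqrt(153) + m_i)/d_i with (m_0, d_0) = (0, 1). a_0 = floor(sqrt(153)) = 12, since 12^2 = 144 <= 153 < 169 = 13^2.
Iterate m_{i+1} = d_i*a_i - m_i, d_{i+1} = (153 - m_{i+1}^2)/d_i, a_{i+1} = floor((a_0 + m_{i+1})/d_{i+1}):
  m_1 = 1*12 - 0 = 12, d_1 = (153 - 12^2)/1 = 9/1 = 9, a_1 = floor((12 + 12)/9) = 2.
  m_2 = 9*2 - 12 = 6, d_2 = (153 - 6^2)/9 = 117/9 = 13, a_2 = floor((12 + 6)/13) = 1.
  m_3 = 13*1 - 6 = 7, d_3 = (153 - 7^2)/13 = 104/13 = 8, a_3 = floor((12 + 7)/8) = 2.
  m_4 = 8*2 - 7 = 9, d_4 = (153 - 9^2)/8 = 72/8 = 9, a_4 = floor((12 + 9)/9) = 2.
  m_5 = 9*2 - 9 = 9, d_5 = (153 - 9^2)/9 = 72/9 = 8, a_5 = floor((12 + 9)/8) = 2.
  m_6 = 8*2 - 9 = 7, d_6 = (153 - 7^2)/8 = 104/8 = 13, a_6 = floor((12 + 7)/13) = 1.
  m_7 = 13*1 - 7 = 6, d_7 = (153 - 6^2)/13 = 117/13 = 9, a_7 = floor((12 + 6)/9) = 2.
  m_8 = 9*2 - 6 = 12, d_8 = (153 - 12^2)/9 = 9/9 = 1, a_8 = floor((12 + 12)/1) = 24.
  m_9 = 1*24 - 12 = 12, d_9 = (153 - 12^2)/1 = 9/1 = 9: (m_9, d_9) = (m_1, d_1) = (12, 9), so from here the quotients repeat a_1, ..., a_8; the period length is 8.
Hence the expansion of sqrt(153) is a_0 = 12 followed by the repeating block 2, 1, 2, 2, 2, 1, 2, 24 (period 8).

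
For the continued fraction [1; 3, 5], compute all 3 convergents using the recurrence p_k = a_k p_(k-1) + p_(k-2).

1/1, 4/3, 21/16

Using the convergent recurrence p_i = a_i*p_{i-1} + p_{i-2}, q_i = a_i*q_{i-1} + q_{i-2} with p_{-2}=0, p_{-1}=1, q_{-2}=1, q_{-1}=0:
  i=0: a_0=1, p_0 = 1*1 + 0 = 1, q_0 = 1*0 + 1 = 1.
  i=1: a_1=3, p_1 = 3*1 + 1 = 4, q_1 = 3*1 + 0 = 3.
  i=2: a_2=5, p_2 = 5*4 + 1 = 21, q_2 = 5*3 + 1 = 16.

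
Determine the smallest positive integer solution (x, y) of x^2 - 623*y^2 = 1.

First expand sqrt(623) as a continued fraction. With x_i = (sqrt(623) + m_i)/d_i and (m_0, d_0) = (0, 1): a_0 = floor(sqrt(623)) = 24, since 24^2 = 576 <= 623 < 625 = 25^2.
Iterate m_{i+1} = d_i*a_i - m_i, d_{i+1} = (623 - m_{i+1}^2)/d_i, a_{i+1} = floor((a_0 + m_{i+1})/d_{i+1}):
  m_1 = 1*24 - 0 = 24, d_1 = (623 - 24^2)/1 = 47/1 = 47, a_1 = floor((24 + 24)/47) = 1.
  m_2 = 47*1 - 24 = 23, d_2 = (623 - 23^2)/47 = 94/47 = 2, a_2 = floor((24 + 23)/2) = 23.
  m_3 = 2*23 - 23 = 23, d_3 = (623 - 23^2)/2 = 94/2 = 47, a_3 = floor((24 + 23)/47) = 1.
  m_4 = 47*1 - 23 = 24, d_4 = (623 - 24^2)/47 = 47/47 = 1, a_4 = floor((24 + 24)/1) = 48.
  m_5 = 1*48 - 24 = 24, d_5 = (623 - 24^2)/1 = 47/1 = 47: (m_5, d_5) = (m_1, d_1) = (24, 47), so from here the quotients repeat a_1, ..., a_4; the period length is 4.
So sqrt(623) = [24; (1, 23, 1, 48)] with period length k = 4.
k is even, so the fundamental solution of x^2 - 623y^2 = 1 is (p_{k-1}, q_{k-1}) = (p_3, q_3); compute convergents through index 3.
Convergents (p_i = a_i*p_{i-1} + p_{i-2}, q_i = a_i*q_{i-1} + q_{i-2} with p_{-2}=0, p_{-1}=1, q_{-2}=1, q_{-1}=0):
  i=0: a_0=24, p_0 = 24*1 + 0 = 24, q_0 = 24*0 + 1 = 1.
  i=1: a_1=1, p_1 = 1*24 + 1 = 25, q_1 = 1*1 + 0 = 1.
  i=2: a_2=23, p_2 = 23*25 + 24 = 599, q_2 = 23*1 + 1 = 24.
  i=3: a_3=1, p_3 = 1*599 + 25 = 624, q_3 = 1*24 + 1 = 25.
Check: 624^2 - 623*25^2 = 389376 - 389375 = 1, so (x, y) = (624, 25) solves the equation, and by the theorem it is the least positive solution.

(x, y) = (624, 25)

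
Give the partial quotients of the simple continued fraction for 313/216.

Run the Euclidean algorithm on 313 and 216; the successive quotients are the partial quotients a_0, a_1, ... (each step inverts the fractional part left over by the previous one):
  313 = 1*216 + 97, so a_0 = 1.
  216 = 2*97 + 22, so a_1 = 2.
  97 = 4*22 + 9, so a_2 = 4.
  22 = 2*9 + 4, so a_3 = 2.
  9 = 2*4 + 1, so a_4 = 2.
  4 = 4*1 + 0, so a_5 = 4.
The remainder reaches 0 after 6 divisions, so the expansion has 6 partial quotients, read off in order.

[1; 2, 4, 2, 2, 4]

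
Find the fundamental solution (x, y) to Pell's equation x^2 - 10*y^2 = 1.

First expand sqrt(10) as a continued fraction. With x_i = (sqrt(10) + m_i)/d_i and (m_0, d_0) = (0, 1): a_0 = floor(sqrt(10)) = 3, since 3^2 = 9 <= 10 < 16 = 4^2.
Iterate m_{i+1} = d_i*a_i - m_i, d_{i+1} = (10 - m_{i+1}^2)/d_i, a_{i+1} = floor((a_0 + m_{i+1})/d_{i+1}):
  m_1 = 1*3 - 0 = 3, d_1 = (10 - 3^2)/1 = 1/1 = 1, a_1 = floor((3 + 3)/1) = 6.
  m_2 = 1*6 - 3 = 3, d_2 = (10 - 3^2)/1 = 1/1 = 1: (m_2, d_2) = (m_1, d_1) = (3, 1), so from here the quotient a_1 repeats; the period length is 1.
So sqrt(10) = [3; (6)] with period length k = 1.
k is odd, so (p_{k-1}, q_{k-1}) only solves x^2 - 10y^2 = -1 and the fundamental solution of x^2 - 10y^2 = 1 is (p_{2k-1}, q_{2k-1}) = (p_1, q_1); compute convergents through index 1, running through the period twice.
Convergents (p_i = a_i*p_{i-1} + p_{i-2}, q_i = a_i*q_{i-1} + q_{i-2} with p_{-2}=0, p_{-1}=1, q_{-2}=1, q_{-1}=0):
  i=0: a_0=3, p_0 = 3*1 + 0 = 3, q_0 = 3*0 + 1 = 1.
  i=1: a_1=6, p_1 = 6*3 + 1 = 19, q_1 = 6*1 + 0 = 6.
Indeed p_0^2 - 10*q_0^2 = 9 - 10 = -1, not +1.
Check: 19^2 - 10*6^2 = 361 - 360 = 1, so (x, y) = (19, 6) solves the equation, and by the theorem it is the least positive solution.

(x, y) = (19, 6)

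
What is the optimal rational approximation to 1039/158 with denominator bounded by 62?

217/33

Expand x = 1039/158 as a continued fraction with the Euclidean algorithm:
  1039 = 6*158 + 91, so a_0 = 6.
  158 = 1*91 + 67, so a_1 = 1.
  91 = 1*67 + 24, so a_2 = 1.
  67 = 2*24 + 19, so a_3 = 2.
  24 = 1*19 + 5, so a_4 = 1.
  19 = 3*5 + 4, so a_5 = 3.
  5 = 1*4 + 1, so a_6 = 1.
  4 = 4*1 + 0, so a_7 = 4.
so x = [6; 1, 1, 2, 1, 3, 1, 4].
Convergents (p_i = a_i*p_{i-1} + p_{i-2}, q_i = a_i*q_{i-1} + q_{i-2} with p_{-2}=0, p_{-1}=1, q_{-2}=1, q_{-1}=0), until the denominator exceeds 62:
  i=0: a_0=6, p_0 = 6*1 + 0 = 6, q_0 = 6*0 + 1 = 1.
  i=1: a_1=1, p_1 = 1*6 + 1 = 7, q_1 = 1*1 + 0 = 1.
  i=2: a_2=1, p_2 = 1*7 + 6 = 13, q_2 = 1*1 + 1 = 2.
  i=3: a_3=2, p_3 = 2*13 + 7 = 33, q_3 = 2*2 + 1 = 5.
  i=4: a_4=1, p_4 = 1*33 + 13 = 46, q_4 = 1*5 + 2 = 7.
  i=5: a_5=3, p_5 = 3*46 + 33 = 171, q_5 = 3*7 + 5 = 26.
  i=6: a_6=1, p_6 = 1*171 + 46 = 217, q_6 = 1*26 + 7 = 33.
  i=7: a_7=4, p_7 = 4*217 + 171 = 1039, q_7 = 4*33 + 26 = 158.
q_7 = 158 > 62, so the last convergent with denominator <= 62 is p_6/q_6 = 217/33.
The closest fraction with denominator <= 62 is either p_6/q_6 or the intermediate fraction (k*p_6 + p_5)/(k*q_6 + q_5) with the largest k >= 1 whose denominator stays <= 62; these approach x as k grows, and every other convergent or intermediate fraction in range is farther away.
Largest k: floor((62 - q_5)/q_6) = floor((62 - 26)/33) = 1.
That gives (1*217 + 171)/(1*33 + 26) = 388/59.
Compare the errors: |x - 217/33| = |1039*33 - 217*158|/(158*33) = 1/5214, and |x - 388/59| = |1039*59 - 388*158|/(158*59) = 3/9322.
Cross-multiplying, 1*9322 = 9322 < 15642 = 3*5214, so 1/5214 is smaller: the convergent 217/33 is closer to x than 388/59.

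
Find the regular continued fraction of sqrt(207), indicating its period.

Write x_i = (sqrt(207) + m_i)/d_i with (m_0, d_0) = (0, 1). a_0 = floor(sqrt(207)) = 14, since 14^2 = 196 <= 207 < 225 = 15^2.
Iterate m_{i+1} = d_i*a_i - m_i, d_{i+1} = (207 - m_{i+1}^2)/d_i, a_{i+1} = floor((a_0 + m_{i+1})/d_{i+1}):
  m_1 = 1*14 - 0 = 14, d_1 = (207 - 14^2)/1 = 11/1 = 11, a_1 = floor((14 + 14)/11) = 2.
  m_2 = 11*2 - 14 = 8, d_2 = (207 - 8^2)/11 = 143/11 = 13, a_2 = floor((14 + 8)/13) = 1.
  m_3 = 13*1 - 8 = 5, d_3 = (207 - 5^2)/13 = 182/13 = 14, a_3 = floor((14 + 5)/14) = 1.
  m_4 = 14*1 - 5 = 9, d_4 = (207 - 9^2)/14 = 126/14 = 9, a_4 = floor((14 + 9)/9) = 2.
  m_5 = 9*2 - 9 = 9, d_5 = (207 - 9^2)/9 = 126/9 = 14, a_5 = floor((14 + 9)/14) = 1.
  m_6 = 14*1 - 9 = 5, d_6 = (207 - 5^2)/14 = 182/14 = 13, a_6 = floor((14 + 5)/13) = 1.
  m_7 = 13*1 - 5 = 8, d_7 = (207 - 8^2)/13 = 143/13 = 11, a_7 = floor((14 + 8)/11) = 2.
  m_8 = 11*2 - 8 = 14, d_8 = (207 - 14^2)/11 = 11/11 = 1, a_8 = floor((14 + 14)/1) = 28.
  m_9 = 1*28 - 14 = 14, d_9 = (207 - 14^2)/1 = 11/1 = 11: (m_9, d_9) = (m_1, d_1) = (14, 11), so from here the quotients repeat a_1, ..., a_8; the period length is 8.
Hence the expansion of sqrt(207) is a_0 = 14 followed by the repeating block 2, 1, 1, 2, 1, 1, 2, 28 (period 8).

[14; (2, 1, 1, 2, 1, 1, 2, 28)]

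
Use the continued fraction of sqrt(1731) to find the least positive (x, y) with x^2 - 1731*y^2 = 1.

(x, y) = (1666375, 40052)

First expand sqrt(1731) as a continued fraction. With x_i = (sqrt(1731) + m_i)/d_i and (m_0, d_0) = (0, 1): a_0 = floor(sqrt(1731)) = 41, since 41^2 = 1681 <= 1731 < 1764 = 42^2.
Iterate m_{i+1} = d_i*a_i - m_i, d_{i+1} = (1731 - m_{i+1}^2)/d_i, a_{i+1} = floor((a_0 + m_{i+1})/d_{i+1}):
  m_1 = 1*41 - 0 = 41, d_1 = (1731 - 41^2)/1 = 50/1 = 50, a_1 = floor((41 + 41)/50) = 1.
  m_2 = 50*1 - 41 = 9, d_2 = (1731 - 9^2)/50 = 1650/50 = 33, a_2 = floor((41 + 9)/33) = 1.
  m_3 = 33*1 - 9 = 24, d_3 = (1731 - 24^2)/33 = 1155/33 = 35, a_3 = floor((41 + 24)/35) = 1.
  m_4 = 35*1 - 24 = 11, d_4 = (1731 - 11^2)/35 = 1610/35 = 46, a_4 = floor((41 + 11)/46) = 1.
  m_5 = 46*1 - 11 = 35, d_5 = (1731 - 35^2)/46 = 506/46 = 11, a_5 = floor((41 + 35)/11) = 6.
  m_6 = 11*6 - 35 = 31, d_6 = (1731 - 31^2)/11 = 770/11 = 70, a_6 = floor((41 + 31)/70) = 1.
  m_7 = 70*1 - 31 = 39, d_7 = (1731 - 39^2)/70 = 210/70 = 3, a_7 = floor((41 + 39)/3) = 26.
  m_8 = 3*26 - 39 = 39, d_8 = (1731 - 39^2)/3 = 210/3 = 70, a_8 = floor((41 + 39)/70) = 1.
  m_9 = 70*1 - 39 = 31, d_9 = (1731 - 31^2)/70 = 770/70 = 11, a_9 = floor((41 + 31)/11) = 6.
  m_10 = 11*6 - 31 = 35, d_10 = (1731 - 35^2)/11 = 506/11 = 46, a_10 = floor((41 + 35)/46) = 1.
  m_11 = 46*1 - 35 = 11, d_11 = (1731 - 11^2)/46 = 1610/46 = 35, a_11 = floor((41 + 11)/35) = 1.
  m_12 = 35*1 - 11 = 24, d_12 = (1731 - 24^2)/35 = 1155/35 = 33, a_12 = floor((41 + 24)/33) = 1.
  m_13 = 33*1 - 24 = 9, d_13 = (1731 - 9^2)/33 = 1650/33 = 50, a_13 = floor((41 + 9)/50) = 1.
  m_14 = 50*1 - 9 = 41, d_14 = (1731 - 41^2)/50 = 50/50 = 1, a_14 = floor((41 + 41)/1) = 82.
  m_15 = 1*82 - 41 = 41, d_15 = (1731 - 41^2)/1 = 50/1 = 50: (m_15, d_15) = (m_1, d_1) = (41, 50), so from here the quotients repeat a_1, ..., a_14; the period length is 14.
So sqrt(1731) = [41; (1, 1, 1, 1, 6, 1, 26, 1, 6, 1, 1, 1, 1, 82)] with period length k = 14.
k is even, so the fundamental solution of x^2 - 1731y^2 = 1 is (p_{k-1}, q_{k-1}) = (p_13, q_13); compute convergents through index 13.
Convergents (p_i = a_i*p_{i-1} + p_{i-2}, q_i = a_i*q_{i-1} + q_{i-2} with p_{-2}=0, p_{-1}=1, q_{-2}=1, q_{-1}=0):
  i=0: a_0=41, p_0 = 41*1 + 0 = 41, q_0 = 41*0 + 1 = 1.
  i=1: a_1=1, p_1 = 1*41 + 1 = 42, q_1 = 1*1 + 0 = 1.
  i=2: a_2=1, p_2 = 1*42 + 41 = 83, q_2 = 1*1 + 1 = 2.
  i=3: a_3=1, p_3 = 1*83 + 42 = 125, q_3 = 1*2 + 1 = 3.
  i=4: a_4=1, p_4 = 1*125 + 83 = 208, q_4 = 1*3 + 2 = 5.
  i=5: a_5=6, p_5 = 6*208 + 125 = 1373, q_5 = 6*5 + 3 = 33.
  i=6: a_6=1, p_6 = 1*1373 + 208 = 1581, q_6 = 1*33 + 5 = 38.
  i=7: a_7=26, p_7 = 26*1581 + 1373 = 42479, q_7 = 26*38 + 33 = 1021.
  i=8: a_8=1, p_8 = 1*42479 + 1581 = 44060, q_8 = 1*1021 + 38 = 1059.
  i=9: a_9=6, p_9 = 6*44060 + 42479 = 306839, q_9 = 6*1059 + 1021 = 7375.
  i=10: a_10=1, p_10 = 1*306839 + 44060 = 350899, q_10 = 1*7375 + 1059 = 8434.
  i=11: a_11=1, p_11 = 1*350899 + 306839 = 657738, q_11 = 1*8434 + 7375 = 15809.
  i=12: a_12=1, p_12 = 1*657738 + 350899 = 1008637, q_12 = 1*15809 + 8434 = 24243.
  i=13: a_13=1, p_13 = 1*1008637 + 657738 = 1666375, q_13 = 1*24243 + 15809 = 40052.
Check: 1666375^2 - 1731*40052^2 = 2776805640625 - 2776805640624 = 1, so (x, y) = (1666375, 40052) solves the equation, and by the theorem it is the least positive solution.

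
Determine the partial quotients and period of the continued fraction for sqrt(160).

[12; (1, 1, 1, 5, 1, 1, 1, 24)]

Write x_i = (sqrt(160) + m_i)/d_i with (m_0, d_0) = (0, 1). a_0 = floor(sqrt(160)) = 12, since 12^2 = 144 <= 160 < 169 = 13^2.
Iterate m_{i+1} = d_i*a_i - m_i, d_{i+1} = (160 - m_{i+1}^2)/d_i, a_{i+1} = floor((a_0 + m_{i+1})/d_{i+1}):
  m_1 = 1*12 - 0 = 12, d_1 = (160 - 12^2)/1 = 16/1 = 16, a_1 = floor((12 + 12)/16) = 1.
  m_2 = 16*1 - 12 = 4, d_2 = (160 - 4^2)/16 = 144/16 = 9, a_2 = floor((12 + 4)/9) = 1.
  m_3 = 9*1 - 4 = 5, d_3 = (160 - 5^2)/9 = 135/9 = 15, a_3 = floor((12 + 5)/15) = 1.
  m_4 = 15*1 - 5 = 10, d_4 = (160 - 10^2)/15 = 60/15 = 4, a_4 = floor((12 + 10)/4) = 5.
  m_5 = 4*5 - 10 = 10, d_5 = (160 - 10^2)/4 = 60/4 = 15, a_5 = floor((12 + 10)/15) = 1.
  m_6 = 15*1 - 10 = 5, d_6 = (160 - 5^2)/15 = 135/15 = 9, a_6 = floor((12 + 5)/9) = 1.
  m_7 = 9*1 - 5 = 4, d_7 = (160 - 4^2)/9 = 144/9 = 16, a_7 = floor((12 + 4)/16) = 1.
  m_8 = 16*1 - 4 = 12, d_8 = (160 - 12^2)/16 = 16/16 = 1, a_8 = floor((12 + 12)/1) = 24.
  m_9 = 1*24 - 12 = 12, d_9 = (160 - 12^2)/1 = 16/1 = 16: (m_9, d_9) = (m_1, d_1) = (12, 16), so from here the quotients repeat a_1, ..., a_8; the period length is 8.
Hence the expansion of sqrt(160) is a_0 = 12 followed by the repeating block 1, 1, 1, 5, 1, 1, 1, 24 (period 8).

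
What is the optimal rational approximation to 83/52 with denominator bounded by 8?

Expand x = 83/52 as a continued fraction with the Euclidean algorithm:
  83 = 1*52 + 31, so a_0 = 1.
  52 = 1*31 + 21, so a_1 = 1.
  31 = 1*21 + 10, so a_2 = 1.
  21 = 2*10 + 1, so a_3 = 2.
  10 = 10*1 + 0, so a_4 = 10.
so x = [1; 1, 1, 2, 10].
Convergents (p_i = a_i*p_{i-1} + p_{i-2}, q_i = a_i*q_{i-1} + q_{i-2} with p_{-2}=0, p_{-1}=1, q_{-2}=1, q_{-1}=0), until the denominator exceeds 8:
  i=0: a_0=1, p_0 = 1*1 + 0 = 1, q_0 = 1*0 + 1 = 1.
  i=1: a_1=1, p_1 = 1*1 + 1 = 2, q_1 = 1*1 + 0 = 1.
  i=2: a_2=1, p_2 = 1*2 + 1 = 3, q_2 = 1*1 + 1 = 2.
  i=3: a_3=2, p_3 = 2*3 + 2 = 8, q_3 = 2*2 + 1 = 5.
  i=4: a_4=10, p_4 = 10*8 + 3 = 83, q_4 = 10*5 + 2 = 52.
q_4 = 52 > 8, so the last convergent with denominator <= 8 is p_3/q_3 = 8/5.
The closest fraction with denominator <= 8 is either p_3/q_3 or the intermediate fraction (k*p_3 + p_2)/(k*q_3 + q_2) with the largest k >= 1 whose denominator stays <= 8; these approach x as k grows, and every other convergent or intermediate fraction in range is farther away.
Largest k: floor((8 - q_2)/q_3) = floor((8 - 2)/5) = 1.
That gives (1*8 + 3)/(1*5 + 2) = 11/7.
Compare the errors: |x - 8/5| = |83*5 - 8*52|/(52*5) = 1/260, and |x - 11/7| = |83*7 - 11*52|/(52*7) = 9/364.
Cross-multiplying, 1*364 = 364 < 2340 = 9*260, so 1/260 is smaller: the convergent 8/5 is closer to x than 11/7.

8/5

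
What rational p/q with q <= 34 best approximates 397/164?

46/19

Expand x = 397/164 as a continued fraction with the Euclidean algorithm:
  397 = 2*164 + 69, so a_0 = 2.
  164 = 2*69 + 26, so a_1 = 2.
  69 = 2*26 + 17, so a_2 = 2.
  26 = 1*17 + 9, so a_3 = 1.
  17 = 1*9 + 8, so a_4 = 1.
  9 = 1*8 + 1, so a_5 = 1.
  8 = 8*1 + 0, so a_6 = 8.
so x = [2; 2, 2, 1, 1, 1, 8].
Convergents (p_i = a_i*p_{i-1} + p_{i-2}, q_i = a_i*q_{i-1} + q_{i-2} with p_{-2}=0, p_{-1}=1, q_{-2}=1, q_{-1}=0), until the denominator exceeds 34:
  i=0: a_0=2, p_0 = 2*1 + 0 = 2, q_0 = 2*0 + 1 = 1.
  i=1: a_1=2, p_1 = 2*2 + 1 = 5, q_1 = 2*1 + 0 = 2.
  i=2: a_2=2, p_2 = 2*5 + 2 = 12, q_2 = 2*2 + 1 = 5.
  i=3: a_3=1, p_3 = 1*12 + 5 = 17, q_3 = 1*5 + 2 = 7.
  i=4: a_4=1, p_4 = 1*17 + 12 = 29, q_4 = 1*7 + 5 = 12.
  i=5: a_5=1, p_5 = 1*29 + 17 = 46, q_5 = 1*12 + 7 = 19.
  i=6: a_6=8, p_6 = 8*46 + 29 = 397, q_6 = 8*19 + 12 = 164.
q_6 = 164 > 34, so the last convergent with denominator <= 34 is p_5/q_5 = 46/19.
The closest fraction with denominator <= 34 is either p_5/q_5 or the intermediate fraction (k*p_5 + p_4)/(k*q_5 + q_4) with the largest k >= 1 whose denominator stays <= 34; these approach x as k grows, and every other convergent or intermediate fraction in range is farther away.
Largest k: floor((34 - q_4)/q_5) = floor((34 - 12)/19) = 1.
That gives (1*46 + 29)/(1*19 + 12) = 75/31.
Compare the errors: |x - 46/19| = |397*19 - 46*164|/(164*19) = 1/3116, and |x - 75/31| = |397*31 - 75*164|/(164*31) = 7/5084.
Cross-multiplying, 1*5084 = 5084 < 21812 = 7*3116, so 1/3116 is smaller: the convergent 46/19 is closer to x than 75/31.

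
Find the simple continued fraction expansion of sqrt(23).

Write x_i = (sqrt(23) + m_i)/d_i with (m_0, d_0) = (0, 1). a_0 = floor(sqrt(23)) = 4, since 4^2 = 16 <= 23 < 25 = 5^2.
Iterate m_{i+1} = d_i*a_i - m_i, d_{i+1} = (23 - m_{i+1}^2)/d_i, a_{i+1} = floor((a_0 + m_{i+1})/d_{i+1}):
  m_1 = 1*4 - 0 = 4, d_1 = (23 - 4^2)/1 = 7/1 = 7, a_1 = floor((4 + 4)/7) = 1.
  m_2 = 7*1 - 4 = 3, d_2 = (23 - 3^2)/7 = 14/7 = 2, a_2 = floor((4 + 3)/2) = 3.
  m_3 = 2*3 - 3 = 3, d_3 = (23 - 3^2)/2 = 14/2 = 7, a_3 = floor((4 + 3)/7) = 1.
  m_4 = 7*1 - 3 = 4, d_4 = (23 - 4^2)/7 = 7/7 = 1, a_4 = floor((4 + 4)/1) = 8.
  m_5 = 1*8 - 4 = 4, d_5 = (23 - 4^2)/1 = 7/1 = 7: (m_5, d_5) = (m_1, d_1) = (4, 7), so from here the quotients repeat a_1, ..., a_4; the period length is 4.
Hence the expansion of sqrt(23) is a_0 = 4 followed by the repeating block 1, 3, 1, 8 (period 4).

[4; (1, 3, 1, 8)]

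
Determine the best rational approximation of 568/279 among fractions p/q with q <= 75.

57/28

Expand x = 568/279 as a continued fraction with the Euclidean algorithm:
  568 = 2*279 + 10, so a_0 = 2.
  279 = 27*10 + 9, so a_1 = 27.
  10 = 1*9 + 1, so a_2 = 1.
  9 = 9*1 + 0, so a_3 = 9.
so x = [2; 27, 1, 9].
Convergents (p_i = a_i*p_{i-1} + p_{i-2}, q_i = a_i*q_{i-1} + q_{i-2} with p_{-2}=0, p_{-1}=1, q_{-2}=1, q_{-1}=0), until the denominator exceeds 75:
  i=0: a_0=2, p_0 = 2*1 + 0 = 2, q_0 = 2*0 + 1 = 1.
  i=1: a_1=27, p_1 = 27*2 + 1 = 55, q_1 = 27*1 + 0 = 27.
  i=2: a_2=1, p_2 = 1*55 + 2 = 57, q_2 = 1*27 + 1 = 28.
  i=3: a_3=9, p_3 = 9*57 + 55 = 568, q_3 = 9*28 + 27 = 279.
q_3 = 279 > 75, so the last convergent with denominator <= 75 is p_2/q_2 = 57/28.
The closest fraction with denominator <= 75 is either p_2/q_2 or the intermediate fraction (k*p_2 + p_1)/(k*q_2 + q_1) with the largest k >= 1 whose denominator stays <= 75; these approach x as k grows, and every other convergent or intermediate fraction in range is farther away.
Largest k: floor((75 - q_1)/q_2) = floor((75 - 27)/28) = 1.
That gives (1*57 + 55)/(1*28 + 27) = 112/55.
Compare the errors: |x - 57/28| = |568*28 - 57*279|/(279*28) = 1/7812, and |x - 112/55| = |568*55 - 112*279|/(279*55) = 8/15345.
Cross-multiplying, 1*15345 = 15345 < 62496 = 8*7812, so 1/7812 is smaller: the convergent 57/28 is closer to x than 112/55.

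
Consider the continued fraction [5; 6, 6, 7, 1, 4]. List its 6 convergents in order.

5/1, 31/6, 191/37, 1368/265, 1559/302, 7604/1473

Using the convergent recurrence p_i = a_i*p_{i-1} + p_{i-2}, q_i = a_i*q_{i-1} + q_{i-2} with p_{-2}=0, p_{-1}=1, q_{-2}=1, q_{-1}=0:
  i=0: a_0=5, p_0 = 5*1 + 0 = 5, q_0 = 5*0 + 1 = 1.
  i=1: a_1=6, p_1 = 6*5 + 1 = 31, q_1 = 6*1 + 0 = 6.
  i=2: a_2=6, p_2 = 6*31 + 5 = 191, q_2 = 6*6 + 1 = 37.
  i=3: a_3=7, p_3 = 7*191 + 31 = 1368, q_3 = 7*37 + 6 = 265.
  i=4: a_4=1, p_4 = 1*1368 + 191 = 1559, q_4 = 1*265 + 37 = 302.
  i=5: a_5=4, p_5 = 4*1559 + 1368 = 7604, q_5 = 4*302 + 265 = 1473.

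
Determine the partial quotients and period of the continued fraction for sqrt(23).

[4; (1, 3, 1, 8)]

Write x_i = (sqrt(23) + m_i)/d_i with (m_0, d_0) = (0, 1). a_0 = floor(sqrt(23)) = 4, since 4^2 = 16 <= 23 < 25 = 5^2.
Iterate m_{i+1} = d_i*a_i - m_i, d_{i+1} = (23 - m_{i+1}^2)/d_i, a_{i+1} = floor((a_0 + m_{i+1})/d_{i+1}):
  m_1 = 1*4 - 0 = 4, d_1 = (23 - 4^2)/1 = 7/1 = 7, a_1 = floor((4 + 4)/7) = 1.
  m_2 = 7*1 - 4 = 3, d_2 = (23 - 3^2)/7 = 14/7 = 2, a_2 = floor((4 + 3)/2) = 3.
  m_3 = 2*3 - 3 = 3, d_3 = (23 - 3^2)/2 = 14/2 = 7, a_3 = floor((4 + 3)/7) = 1.
  m_4 = 7*1 - 3 = 4, d_4 = (23 - 4^2)/7 = 7/7 = 1, a_4 = floor((4 + 4)/1) = 8.
  m_5 = 1*8 - 4 = 4, d_5 = (23 - 4^2)/1 = 7/1 = 7: (m_5, d_5) = (m_1, d_1) = (4, 7), so from here the quotients repeat a_1, ..., a_4; the period length is 4.
Hence the expansion of sqrt(23) is a_0 = 4 followed by the repeating block 1, 3, 1, 8 (period 4).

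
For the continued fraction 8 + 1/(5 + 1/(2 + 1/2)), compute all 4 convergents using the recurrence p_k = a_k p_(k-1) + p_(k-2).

8/1, 41/5, 90/11, 221/27

Using the convergent recurrence p_i = a_i*p_{i-1} + p_{i-2}, q_i = a_i*q_{i-1} + q_{i-2} with p_{-2}=0, p_{-1}=1, q_{-2}=1, q_{-1}=0:
  i=0: a_0=8, p_0 = 8*1 + 0 = 8, q_0 = 8*0 + 1 = 1.
  i=1: a_1=5, p_1 = 5*8 + 1 = 41, q_1 = 5*1 + 0 = 5.
  i=2: a_2=2, p_2 = 2*41 + 8 = 90, q_2 = 2*5 + 1 = 11.
  i=3: a_3=2, p_3 = 2*90 + 41 = 221, q_3 = 2*11 + 5 = 27.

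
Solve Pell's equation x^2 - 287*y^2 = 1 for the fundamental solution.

First expand sqrt(287) as a continued fraction. With x_i = (sqrt(287) + m_i)/d_i and (m_0, d_0) = (0, 1): a_0 = floor(sqrt(287)) = 16, since 16^2 = 256 <= 287 < 289 = 17^2.
Iterate m_{i+1} = d_i*a_i - m_i, d_{i+1} = (287 - m_{i+1}^2)/d_i, a_{i+1} = floor((a_0 + m_{i+1})/d_{i+1}):
  m_1 = 1*16 - 0 = 16, d_1 = (287 - 16^2)/1 = 31/1 = 31, a_1 = floor((16 + 16)/31) = 1.
  m_2 = 31*1 - 16 = 15, d_2 = (287 - 15^2)/31 = 62/31 = 2, a_2 = floor((16 + 15)/2) = 15.
  m_3 = 2*15 - 15 = 15, d_3 = (287 - 15^2)/2 = 62/2 = 31, a_3 = floor((16 + 15)/31) = 1.
  m_4 = 31*1 - 15 = 16, d_4 = (287 - 16^2)/31 = 31/31 = 1, a_4 = floor((16 + 16)/1) = 32.
  m_5 = 1*32 - 16 = 16, d_5 = (287 - 16^2)/1 = 31/1 = 31: (m_5, d_5) = (m_1, d_1) = (16, 31), so from here the quotients repeat a_1, ..., a_4; the period length is 4.
So sqrt(287) = [16; (1, 15, 1, 32)] with period length k = 4.
k is even, so the fundamental solution of x^2 - 287y^2 = 1 is (p_{k-1}, q_{k-1}) = (p_3, q_3); compute convergents through index 3.
Convergents (p_i = a_i*p_{i-1} + p_{i-2}, q_i = a_i*q_{i-1} + q_{i-2} with p_{-2}=0, p_{-1}=1, q_{-2}=1, q_{-1}=0):
  i=0: a_0=16, p_0 = 16*1 + 0 = 16, q_0 = 16*0 + 1 = 1.
  i=1: a_1=1, p_1 = 1*16 + 1 = 17, q_1 = 1*1 + 0 = 1.
  i=2: a_2=15, p_2 = 15*17 + 16 = 271, q_2 = 15*1 + 1 = 16.
  i=3: a_3=1, p_3 = 1*271 + 17 = 288, q_3 = 1*16 + 1 = 17.
Check: 288^2 - 287*17^2 = 82944 - 82943 = 1, so (x, y) = (288, 17) solves the equation, and by the theorem it is the least positive solution.

(x, y) = (288, 17)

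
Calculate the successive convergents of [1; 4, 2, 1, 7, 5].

1/1, 5/4, 11/9, 16/13, 123/100, 631/513

Using the convergent recurrence p_i = a_i*p_{i-1} + p_{i-2}, q_i = a_i*q_{i-1} + q_{i-2} with p_{-2}=0, p_{-1}=1, q_{-2}=1, q_{-1}=0:
  i=0: a_0=1, p_0 = 1*1 + 0 = 1, q_0 = 1*0 + 1 = 1.
  i=1: a_1=4, p_1 = 4*1 + 1 = 5, q_1 = 4*1 + 0 = 4.
  i=2: a_2=2, p_2 = 2*5 + 1 = 11, q_2 = 2*4 + 1 = 9.
  i=3: a_3=1, p_3 = 1*11 + 5 = 16, q_3 = 1*9 + 4 = 13.
  i=4: a_4=7, p_4 = 7*16 + 11 = 123, q_4 = 7*13 + 9 = 100.
  i=5: a_5=5, p_5 = 5*123 + 16 = 631, q_5 = 5*100 + 13 = 513.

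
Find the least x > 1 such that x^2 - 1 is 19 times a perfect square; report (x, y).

First expand sqrt(19) as a continued fraction. With x_i = (sqrt(19) + m_i)/d_i and (m_0, d_0) = (0, 1): a_0 = floor(sqrt(19)) = 4, since 4^2 = 16 <= 19 < 25 = 5^2.
Iterate m_{i+1} = d_i*a_i - m_i, d_{i+1} = (19 - m_{i+1}^2)/d_i, a_{i+1} = floor((a_0 + m_{i+1})/d_{i+1}):
  m_1 = 1*4 - 0 = 4, d_1 = (19 - 4^2)/1 = 3/1 = 3, a_1 = floor((4 + 4)/3) = 2.
  m_2 = 3*2 - 4 = 2, d_2 = (19 - 2^2)/3 = 15/3 = 5, a_2 = floor((4 + 2)/5) = 1.
  m_3 = 5*1 - 2 = 3, d_3 = (19 - 3^2)/5 = 10/5 = 2, a_3 = floor((4 + 3)/2) = 3.
  m_4 = 2*3 - 3 = 3, d_4 = (19 - 3^2)/2 = 10/2 = 5, a_4 = floor((4 + 3)/5) = 1.
  m_5 = 5*1 - 3 = 2, d_5 = (19 - 2^2)/5 = 15/5 = 3, a_5 = floor((4 + 2)/3) = 2.
  m_6 = 3*2 - 2 = 4, d_6 = (19 - 4^2)/3 = 3/3 = 1, a_6 = floor((4 + 4)/1) = 8.
  m_7 = 1*8 - 4 = 4, d_7 = (19 - 4^2)/1 = 3/1 = 3: (m_7, d_7) = (m_1, d_1) = (4, 3), so from here the quotients repeat a_1, ..., a_6; the period length is 6.
So sqrt(19) = [4; (2, 1, 3, 1, 2, 8)] with period length k = 6.
k is even, so the fundamental solution of x^2 - 19y^2 = 1 is (p_{k-1}, q_{k-1}) = (p_5, q_5); compute convergents through index 5.
Convergents (p_i = a_i*p_{i-1} + p_{i-2}, q_i = a_i*q_{i-1} + q_{i-2} with p_{-2}=0, p_{-1}=1, q_{-2}=1, q_{-1}=0):
  i=0: a_0=4, p_0 = 4*1 + 0 = 4, q_0 = 4*0 + 1 = 1.
  i=1: a_1=2, p_1 = 2*4 + 1 = 9, q_1 = 2*1 + 0 = 2.
  i=2: a_2=1, p_2 = 1*9 + 4 = 13, q_2 = 1*2 + 1 = 3.
  i=3: a_3=3, p_3 = 3*13 + 9 = 48, q_3 = 3*3 + 2 = 11.
  i=4: a_4=1, p_4 = 1*48 + 13 = 61, q_4 = 1*11 + 3 = 14.
  i=5: a_5=2, p_5 = 2*61 + 48 = 170, q_5 = 2*14 + 11 = 39.
Check: 170^2 - 19*39^2 = 28900 - 28899 = 1, so (x, y) = (170, 39) solves the equation, and by the theorem it is the least positive solution.

(x, y) = (170, 39)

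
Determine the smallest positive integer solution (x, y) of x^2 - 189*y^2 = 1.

First expand sqrt(189) as a continued fraction. With x_i = (sqrt(189) + m_i)/d_i and (m_0, d_0) = (0, 1): a_0 = floor(sqrt(189)) = 13, since 13^2 = 169 <= 189 < 196 = 14^2.
Iterate m_{i+1} = d_i*a_i - m_i, d_{i+1} = (189 - m_{i+1}^2)/d_i, a_{i+1} = floor((a_0 + m_{i+1})/d_{i+1}):
  m_1 = 1*13 - 0 = 13, d_1 = (189 - 13^2)/1 = 20/1 = 20, a_1 = floor((13 + 13)/20) = 1.
  m_2 = 20*1 - 13 = 7, d_2 = (189 - 7^2)/20 = 140/20 = 7, a_2 = floor((13 + 7)/7) = 2.
  m_3 = 7*2 - 7 = 7, d_3 = (189 - 7^2)/7 = 140/7 = 20, a_3 = floor((13 + 7)/20) = 1.
  m_4 = 20*1 - 7 = 13, d_4 = (189 - 13^2)/20 = 20/20 = 1, a_4 = floor((13 + 13)/1) = 26.
  m_5 = 1*26 - 13 = 13, d_5 = (189 - 13^2)/1 = 20/1 = 20: (m_5, d_5) = (m_1, d_1) = (13, 20), so from here the quotients repeat a_1, ..., a_4; the period length is 4.
So sqrt(189) = [13; (1, 2, 1, 26)] with period length k = 4.
k is even, so the fundamental solution of x^2 - 189y^2 = 1 is (p_{k-1}, q_{k-1}) = (p_3, q_3); compute convergents through index 3.
Convergents (p_i = a_i*p_{i-1} + p_{i-2}, q_i = a_i*q_{i-1} + q_{i-2} with p_{-2}=0, p_{-1}=1, q_{-2}=1, q_{-1}=0):
  i=0: a_0=13, p_0 = 13*1 + 0 = 13, q_0 = 13*0 + 1 = 1.
  i=1: a_1=1, p_1 = 1*13 + 1 = 14, q_1 = 1*1 + 0 = 1.
  i=2: a_2=2, p_2 = 2*14 + 13 = 41, q_2 = 2*1 + 1 = 3.
  i=3: a_3=1, p_3 = 1*41 + 14 = 55, q_3 = 1*3 + 1 = 4.
Check: 55^2 - 189*4^2 = 3025 - 3024 = 1, so (x, y) = (55, 4) solves the equation, and by the theorem it is the least positive solution.

(x, y) = (55, 4)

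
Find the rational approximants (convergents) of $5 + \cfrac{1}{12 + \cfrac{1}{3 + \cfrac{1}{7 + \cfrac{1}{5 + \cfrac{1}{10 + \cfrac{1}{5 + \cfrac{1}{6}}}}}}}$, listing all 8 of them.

5/1, 61/12, 188/37, 1377/271, 7073/1392, 72107/14191, 367608/72347, 2277755/448273

Using the convergent recurrence p_i = a_i*p_{i-1} + p_{i-2}, q_i = a_i*q_{i-1} + q_{i-2} with p_{-2}=0, p_{-1}=1, q_{-2}=1, q_{-1}=0:
  i=0: a_0=5, p_0 = 5*1 + 0 = 5, q_0 = 5*0 + 1 = 1.
  i=1: a_1=12, p_1 = 12*5 + 1 = 61, q_1 = 12*1 + 0 = 12.
  i=2: a_2=3, p_2 = 3*61 + 5 = 188, q_2 = 3*12 + 1 = 37.
  i=3: a_3=7, p_3 = 7*188 + 61 = 1377, q_3 = 7*37 + 12 = 271.
  i=4: a_4=5, p_4 = 5*1377 + 188 = 7073, q_4 = 5*271 + 37 = 1392.
  i=5: a_5=10, p_5 = 10*7073 + 1377 = 72107, q_5 = 10*1392 + 271 = 14191.
  i=6: a_6=5, p_6 = 5*72107 + 7073 = 367608, q_6 = 5*14191 + 1392 = 72347.
  i=7: a_7=6, p_7 = 6*367608 + 72107 = 2277755, q_7 = 6*72347 + 14191 = 448273.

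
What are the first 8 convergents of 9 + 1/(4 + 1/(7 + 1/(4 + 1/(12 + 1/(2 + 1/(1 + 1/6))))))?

9/1, 37/4, 268/29, 1109/120, 13576/1469, 28261/3058, 41837/4527, 279283/30220

Using the convergent recurrence p_i = a_i*p_{i-1} + p_{i-2}, q_i = a_i*q_{i-1} + q_{i-2} with p_{-2}=0, p_{-1}=1, q_{-2}=1, q_{-1}=0:
  i=0: a_0=9, p_0 = 9*1 + 0 = 9, q_0 = 9*0 + 1 = 1.
  i=1: a_1=4, p_1 = 4*9 + 1 = 37, q_1 = 4*1 + 0 = 4.
  i=2: a_2=7, p_2 = 7*37 + 9 = 268, q_2 = 7*4 + 1 = 29.
  i=3: a_3=4, p_3 = 4*268 + 37 = 1109, q_3 = 4*29 + 4 = 120.
  i=4: a_4=12, p_4 = 12*1109 + 268 = 13576, q_4 = 12*120 + 29 = 1469.
  i=5: a_5=2, p_5 = 2*13576 + 1109 = 28261, q_5 = 2*1469 + 120 = 3058.
  i=6: a_6=1, p_6 = 1*28261 + 13576 = 41837, q_6 = 1*3058 + 1469 = 4527.
  i=7: a_7=6, p_7 = 6*41837 + 28261 = 279283, q_7 = 6*4527 + 3058 = 30220.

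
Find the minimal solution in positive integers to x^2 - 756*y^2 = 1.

First expand sqrt(756) as a continued fraction. With x_i = (sqrt(756) + m_i)/d_i and (m_0, d_0) = (0, 1): a_0 = floor(sqrt(756)) = 27, since 27^2 = 729 <= 756 < 784 = 28^2.
Iterate m_{i+1} = d_i*a_i - m_i, d_{i+1} = (756 - m_{i+1}^2)/d_i, a_{i+1} = floor((a_0 + m_{i+1})/d_{i+1}):
  m_1 = 1*27 - 0 = 27, d_1 = (756 - 27^2)/1 = 27/1 = 27, a_1 = floor((27 + 27)/27) = 2.
  m_2 = 27*2 - 27 = 27, d_2 = (756 - 27^2)/27 = 27/27 = 1, a_2 = floor((27 + 27)/1) = 54.
  m_3 = 1*54 - 27 = 27, d_3 = (756 - 27^2)/1 = 27/1 = 27: (m_3, d_3) = (m_1, d_1) = (27, 27), so from here the quotients repeat a_1, a_2; the period length is 2.
So sqrt(756) = [27; (2, 54)] with period length k = 2.
k is even, so the fundamental solution of x^2 - 756y^2 = 1 is (p_{k-1}, q_{k-1}) = (p_1, q_1); compute convergents through index 1.
Convergents (p_i = a_i*p_{i-1} + p_{i-2}, q_i = a_i*q_{i-1} + q_{i-2} with p_{-2}=0, p_{-1}=1, q_{-2}=1, q_{-1}=0):
  i=0: a_0=27, p_0 = 27*1 + 0 = 27, q_0 = 27*0 + 1 = 1.
  i=1: a_1=2, p_1 = 2*27 + 1 = 55, q_1 = 2*1 + 0 = 2.
Check: 55^2 - 756*2^2 = 3025 - 3024 = 1, so (x, y) = (55, 2) solves the equation, and by the theorem it is the least positive solution.

(x, y) = (55, 2)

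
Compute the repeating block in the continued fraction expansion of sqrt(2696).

[51; (1, 11, 1, 102)]

Write x_i = (sqrt(2696) + m_i)/d_i with (m_0, d_0) = (0, 1). a_0 = floor(sqrt(2696)) = 51, since 51^2 = 2601 <= 2696 < 2704 = 52^2.
Iterate m_{i+1} = d_i*a_i - m_i, d_{i+1} = (2696 - m_{i+1}^2)/d_i, a_{i+1} = floor((a_0 + m_{i+1})/d_{i+1}):
  m_1 = 1*51 - 0 = 51, d_1 = (2696 - 51^2)/1 = 95/1 = 95, a_1 = floor((51 + 51)/95) = 1.
  m_2 = 95*1 - 51 = 44, d_2 = (2696 - 44^2)/95 = 760/95 = 8, a_2 = floor((51 + 44)/8) = 11.
  m_3 = 8*11 - 44 = 44, d_3 = (2696 - 44^2)/8 = 760/8 = 95, a_3 = floor((51 + 44)/95) = 1.
  m_4 = 95*1 - 44 = 51, d_4 = (2696 - 51^2)/95 = 95/95 = 1, a_4 = floor((51 + 51)/1) = 102.
  m_5 = 1*102 - 51 = 51, d_5 = (2696 - 51^2)/1 = 95/1 = 95: (m_5, d_5) = (m_1, d_1) = (51, 95), so from here the quotients repeat a_1, ..., a_4; the period length is 4.
Hence the expansion of sqrt(2696) is a_0 = 51 followed by the repeating block 1, 11, 1, 102 (period 4).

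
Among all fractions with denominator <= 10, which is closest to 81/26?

28/9

Expand x = 81/26 as a continued fraction with the Euclidean algorithm:
  81 = 3*26 + 3, so a_0 = 3.
  26 = 8*3 + 2, so a_1 = 8.
  3 = 1*2 + 1, so a_2 = 1.
  2 = 2*1 + 0, so a_3 = 2.
so x = [3; 8, 1, 2].
Convergents (p_i = a_i*p_{i-1} + p_{i-2}, q_i = a_i*q_{i-1} + q_{i-2} with p_{-2}=0, p_{-1}=1, q_{-2}=1, q_{-1}=0), until the denominator exceeds 10:
  i=0: a_0=3, p_0 = 3*1 + 0 = 3, q_0 = 3*0 + 1 = 1.
  i=1: a_1=8, p_1 = 8*3 + 1 = 25, q_1 = 8*1 + 0 = 8.
  i=2: a_2=1, p_2 = 1*25 + 3 = 28, q_2 = 1*8 + 1 = 9.
  i=3: a_3=2, p_3 = 2*28 + 25 = 81, q_3 = 2*9 + 8 = 26.
q_3 = 26 > 10, so the last convergent with denominator <= 10 is p_2/q_2 = 28/9.
The closest fraction with denominator <= 10 is either p_2/q_2 or the intermediate fraction (k*p_2 + p_1)/(k*q_2 + q_1) with the largest k >= 1 whose denominator stays <= 10; these approach x as k grows, and every other convergent or intermediate fraction in range is farther away.
Largest k: floor((10 - q_1)/q_2) = floor((10 - 8)/9) = 0.
Since k = 0, no intermediate fraction beyond p_2/q_2 has denominator <= 10, so the convergent 28/9 is the closest (its error is |81*9 - 28*26|/(26*9) = 1/234).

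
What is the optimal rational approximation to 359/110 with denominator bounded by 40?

Expand x = 359/110 as a continued fraction with the Euclidean algorithm:
  359 = 3*110 + 29, so a_0 = 3.
  110 = 3*29 + 23, so a_1 = 3.
  29 = 1*23 + 6, so a_2 = 1.
  23 = 3*6 + 5, so a_3 = 3.
  6 = 1*5 + 1, so a_4 = 1.
  5 = 5*1 + 0, so a_5 = 5.
so x = [3; 3, 1, 3, 1, 5].
Convergents (p_i = a_i*p_{i-1} + p_{i-2}, q_i = a_i*q_{i-1} + q_{i-2} with p_{-2}=0, p_{-1}=1, q_{-2}=1, q_{-1}=0), until the denominator exceeds 40:
  i=0: a_0=3, p_0 = 3*1 + 0 = 3, q_0 = 3*0 + 1 = 1.
  i=1: a_1=3, p_1 = 3*3 + 1 = 10, q_1 = 3*1 + 0 = 3.
  i=2: a_2=1, p_2 = 1*10 + 3 = 13, q_2 = 1*3 + 1 = 4.
  i=3: a_3=3, p_3 = 3*13 + 10 = 49, q_3 = 3*4 + 3 = 15.
  i=4: a_4=1, p_4 = 1*49 + 13 = 62, q_4 = 1*15 + 4 = 19.
  i=5: a_5=5, p_5 = 5*62 + 49 = 359, q_5 = 5*19 + 15 = 110.
q_5 = 110 > 40, so the last convergent with denominator <= 40 is p_4/q_4 = 62/19.
The closest fraction with denominator <= 40 is either p_4/q_4 or the intermediate fraction (k*p_4 + p_3)/(k*q_4 + q_3) with the largest k >= 1 whose denominator stays <= 40; these approach x as k grows, and every other convergent or intermediate fraction in range is farther away.
Largest k: floor((40 - q_3)/q_4) = floor((40 - 15)/19) = 1.
That gives (1*62 + 49)/(1*19 + 15) = 111/34.
Compare the errors: |x - 62/19| = |359*19 - 62*110|/(110*19) = 1/2090, and |x - 111/34| = |359*34 - 111*110|/(110*34) = 4/3740.
Cross-multiplying, 1*3740 = 3740 < 8360 = 4*2090, so 1/2090 is smaller: the convergent 62/19 is closer to x than 111/34.

62/19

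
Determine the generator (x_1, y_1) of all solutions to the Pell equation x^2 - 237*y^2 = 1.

First expand sqrt(237) as a continued fraction. With x_i = (sqrt(237) + m_i)/d_i and (m_0, d_0) = (0, 1): a_0 = floor(sqrt(237)) = 15, since 15^2 = 225 <= 237 < 256 = 16^2.
Iterate m_{i+1} = d_i*a_i - m_i, d_{i+1} = (237 - m_{i+1}^2)/d_i, a_{i+1} = floor((a_0 + m_{i+1})/d_{i+1}):
  m_1 = 1*15 - 0 = 15, d_1 = (237 - 15^2)/1 = 12/1 = 12, a_1 = floor((15 + 15)/12) = 2.
  m_2 = 12*2 - 15 = 9, d_2 = (237 - 9^2)/12 = 156/12 = 13, a_2 = floor((15 + 9)/13) = 1.
  m_3 = 13*1 - 9 = 4, d_3 = (237 - 4^2)/13 = 221/13 = 17, a_3 = floor((15 + 4)/17) = 1.
  m_4 = 17*1 - 4 = 13, d_4 = (237 - 13^2)/17 = 68/17 = 4, a_4 = floor((15 + 13)/4) = 7.
  m_5 = 4*7 - 13 = 15, d_5 = (237 - 15^2)/4 = 12/4 = 3, a_5 = floor((15 + 15)/3) = 10.
  m_6 = 3*10 - 15 = 15, d_6 = (237 - 15^2)/3 = 12/3 = 4, a_6 = floor((15 + 15)/4) = 7.
  m_7 = 4*7 - 15 = 13, d_7 = (237 - 13^2)/4 = 68/4 = 17, a_7 = floor((15 + 13)/17) = 1.
  m_8 = 17*1 - 13 = 4, d_8 = (237 - 4^2)/17 = 221/17 = 13, a_8 = floor((15 + 4)/13) = 1.
  m_9 = 13*1 - 4 = 9, d_9 = (237 - 9^2)/13 = 156/13 = 12, a_9 = floor((15 + 9)/12) = 2.
  m_10 = 12*2 - 9 = 15, d_10 = (237 - 15^2)/12 = 12/12 = 1, a_10 = floor((15 + 15)/1) = 30.
  m_11 = 1*30 - 15 = 15, d_11 = (237 - 15^2)/1 = 12/1 = 12: (m_11, d_11) = (m_1, d_1) = (15, 12), so from here the quotients repeat a_1, ..., a_10; the period length is 10.
So sqrt(237) = [15; (2, 1, 1, 7, 10, 7, 1, 1, 2, 30)] with period length k = 10.
k is even, so the fundamental solution of x^2 - 237y^2 = 1 is (p_{k-1}, q_{k-1}) = (p_9, q_9); compute convergents through index 9.
Convergents (p_i = a_i*p_{i-1} + p_{i-2}, q_i = a_i*q_{i-1} + q_{i-2} with p_{-2}=0, p_{-1}=1, q_{-2}=1, q_{-1}=0):
  i=0: a_0=15, p_0 = 15*1 + 0 = 15, q_0 = 15*0 + 1 = 1.
  i=1: a_1=2, p_1 = 2*15 + 1 = 31, q_1 = 2*1 + 0 = 2.
  i=2: a_2=1, p_2 = 1*31 + 15 = 46, q_2 = 1*2 + 1 = 3.
  i=3: a_3=1, p_3 = 1*46 + 31 = 77, q_3 = 1*3 + 2 = 5.
  i=4: a_4=7, p_4 = 7*77 + 46 = 585, q_4 = 7*5 + 3 = 38.
  i=5: a_5=10, p_5 = 10*585 + 77 = 5927, q_5 = 10*38 + 5 = 385.
  i=6: a_6=7, p_6 = 7*5927 + 585 = 42074, q_6 = 7*385 + 38 = 2733.
  i=7: a_7=1, p_7 = 1*42074 + 5927 = 48001, q_7 = 1*2733 + 385 = 3118.
  i=8: a_8=1, p_8 = 1*48001 + 42074 = 90075, q_8 = 1*3118 + 2733 = 5851.
  i=9: a_9=2, p_9 = 2*90075 + 48001 = 228151, q_9 = 2*5851 + 3118 = 14820.
Check: 228151^2 - 237*14820^2 = 52052878801 - 52052878800 = 1, so (x, y) = (228151, 14820) solves the equation, and by the theorem it is the least positive solution.

(x, y) = (228151, 14820)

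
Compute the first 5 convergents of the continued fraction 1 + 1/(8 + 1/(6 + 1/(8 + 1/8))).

Using the convergent recurrence p_i = a_i*p_{i-1} + p_{i-2}, q_i = a_i*q_{i-1} + q_{i-2} with p_{-2}=0, p_{-1}=1, q_{-2}=1, q_{-1}=0:
  i=0: a_0=1, p_0 = 1*1 + 0 = 1, q_0 = 1*0 + 1 = 1.
  i=1: a_1=8, p_1 = 8*1 + 1 = 9, q_1 = 8*1 + 0 = 8.
  i=2: a_2=6, p_2 = 6*9 + 1 = 55, q_2 = 6*8 + 1 = 49.
  i=3: a_3=8, p_3 = 8*55 + 9 = 449, q_3 = 8*49 + 8 = 400.
  i=4: a_4=8, p_4 = 8*449 + 55 = 3647, q_4 = 8*400 + 49 = 3249.

1/1, 9/8, 55/49, 449/400, 3647/3249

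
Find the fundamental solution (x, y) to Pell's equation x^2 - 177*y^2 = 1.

(x, y) = (62423, 4692)

First expand sqrt(177) as a continued fraction. With x_i = (sqrt(177) + m_i)/d_i and (m_0, d_0) = (0, 1): a_0 = floor(sqrt(177)) = 13, since 13^2 = 169 <= 177 < 196 = 14^2.
Iterate m_{i+1} = d_i*a_i - m_i, d_{i+1} = (177 - m_{i+1}^2)/d_i, a_{i+1} = floor((a_0 + m_{i+1})/d_{i+1}):
  m_1 = 1*13 - 0 = 13, d_1 = (177 - 13^2)/1 = 8/1 = 8, a_1 = floor((13 + 13)/8) = 3.
  m_2 = 8*3 - 13 = 11, d_2 = (177 - 11^2)/8 = 56/8 = 7, a_2 = floor((13 + 11)/7) = 3.
  m_3 = 7*3 - 11 = 10, d_3 = (177 - 10^2)/7 = 77/7 = 11, a_3 = floor((13 + 10)/11) = 2.
  m_4 = 11*2 - 10 = 12, d_4 = (177 - 12^2)/11 = 33/11 = 3, a_4 = floor((13 + 12)/3) = 8.
  m_5 = 3*8 - 12 = 12, d_5 = (177 - 12^2)/3 = 33/3 = 11, a_5 = floor((13 + 12)/11) = 2.
  m_6 = 11*2 - 12 = 10, d_6 = (177 - 10^2)/11 = 77/11 = 7, a_6 = floor((13 + 10)/7) = 3.
  m_7 = 7*3 - 10 = 11, d_7 = (177 - 11^2)/7 = 56/7 = 8, a_7 = floor((13 + 11)/8) = 3.
  m_8 = 8*3 - 11 = 13, d_8 = (177 - 13^2)/8 = 8/8 = 1, a_8 = floor((13 + 13)/1) = 26.
  m_9 = 1*26 - 13 = 13, d_9 = (177 - 13^2)/1 = 8/1 = 8: (m_9, d_9) = (m_1, d_1) = (13, 8), so from here the quotients repeat a_1, ..., a_8; the period length is 8.
So sqrt(177) = [13; (3, 3, 2, 8, 2, 3, 3, 26)] with period length k = 8.
k is even, so the fundamental solution of x^2 - 177y^2 = 1 is (p_{k-1}, q_{k-1}) = (p_7, q_7); compute convergents through index 7.
Convergents (p_i = a_i*p_{i-1} + p_{i-2}, q_i = a_i*q_{i-1} + q_{i-2} with p_{-2}=0, p_{-1}=1, q_{-2}=1, q_{-1}=0):
  i=0: a_0=13, p_0 = 13*1 + 0 = 13, q_0 = 13*0 + 1 = 1.
  i=1: a_1=3, p_1 = 3*13 + 1 = 40, q_1 = 3*1 + 0 = 3.
  i=2: a_2=3, p_2 = 3*40 + 13 = 133, q_2 = 3*3 + 1 = 10.
  i=3: a_3=2, p_3 = 2*133 + 40 = 306, q_3 = 2*10 + 3 = 23.
  i=4: a_4=8, p_4 = 8*306 + 133 = 2581, q_4 = 8*23 + 10 = 194.
  i=5: a_5=2, p_5 = 2*2581 + 306 = 5468, q_5 = 2*194 + 23 = 411.
  i=6: a_6=3, p_6 = 3*5468 + 2581 = 18985, q_6 = 3*411 + 194 = 1427.
  i=7: a_7=3, p_7 = 3*18985 + 5468 = 62423, q_7 = 3*1427 + 411 = 4692.
Check: 62423^2 - 177*4692^2 = 3896630929 - 3896630928 = 1, so (x, y) = (62423, 4692) solves the equation, and by the theorem it is the least positive solution.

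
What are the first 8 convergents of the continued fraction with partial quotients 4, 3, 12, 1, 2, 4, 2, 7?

4/1, 13/3, 160/37, 173/40, 506/117, 2197/508, 4900/1133, 36497/8439

Using the convergent recurrence p_i = a_i*p_{i-1} + p_{i-2}, q_i = a_i*q_{i-1} + q_{i-2} with p_{-2}=0, p_{-1}=1, q_{-2}=1, q_{-1}=0:
  i=0: a_0=4, p_0 = 4*1 + 0 = 4, q_0 = 4*0 + 1 = 1.
  i=1: a_1=3, p_1 = 3*4 + 1 = 13, q_1 = 3*1 + 0 = 3.
  i=2: a_2=12, p_2 = 12*13 + 4 = 160, q_2 = 12*3 + 1 = 37.
  i=3: a_3=1, p_3 = 1*160 + 13 = 173, q_3 = 1*37 + 3 = 40.
  i=4: a_4=2, p_4 = 2*173 + 160 = 506, q_4 = 2*40 + 37 = 117.
  i=5: a_5=4, p_5 = 4*506 + 173 = 2197, q_5 = 4*117 + 40 = 508.
  i=6: a_6=2, p_6 = 2*2197 + 506 = 4900, q_6 = 2*508 + 117 = 1133.
  i=7: a_7=7, p_7 = 7*4900 + 2197 = 36497, q_7 = 7*1133 + 508 = 8439.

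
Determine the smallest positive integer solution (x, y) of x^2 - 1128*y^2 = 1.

First expand sqrt(1128) as a continued fraction. With x_i = (sqrt(1128) + m_i)/d_i and (m_0, d_0) = (0, 1): a_0 = floor(sqrt(1128)) = 33, since 33^2 = 1089 <= 1128 < 1156 = 34^2.
Iterate m_{i+1} = d_i*a_i - m_i, d_{i+1} = (1128 - m_{i+1}^2)/d_i, a_{i+1} = floor((a_0 + m_{i+1})/d_{i+1}):
  m_1 = 1*33 - 0 = 33, d_1 = (1128 - 33^2)/1 = 39/1 = 39, a_1 = floor((33 + 33)/39) = 1.
  m_2 = 39*1 - 33 = 6, d_2 = (1128 - 6^2)/39 = 1092/39 = 28, a_2 = floor((33 + 6)/28) = 1.
  m_3 = 28*1 - 6 = 22, d_3 = (1128 - 22^2)/28 = 644/28 = 23, a_3 = floor((33 + 22)/23) = 2.
  m_4 = 23*2 - 22 = 24, d_4 = (1128 - 24^2)/23 = 552/23 = 24, a_4 = floor((33 + 24)/24) = 2.
  m_5 = 24*2 - 24 = 24, d_5 = (1128 - 24^2)/24 = 552/24 = 23, a_5 = floor((33 + 24)/23) = 2.
  m_6 = 23*2 - 24 = 22, d_6 = (1128 - 22^2)/23 = 644/23 = 28, a_6 = floor((33 + 22)/28) = 1.
  m_7 = 28*1 - 22 = 6, d_7 = (1128 - 6^2)/28 = 1092/28 = 39, a_7 = floor((33 + 6)/39) = 1.
  m_8 = 39*1 - 6 = 33, d_8 = (1128 - 33^2)/39 = 39/39 = 1, a_8 = floor((33 + 33)/1) = 66.
  m_9 = 1*66 - 33 = 33, d_9 = (1128 - 33^2)/1 = 39/1 = 39: (m_9, d_9) = (m_1, d_1) = (33, 39), so from here the quotients repeat a_1, ..., a_8; the period length is 8.
So sqrt(1128) = [33; (1, 1, 2, 2, 2, 1, 1, 66)] with period length k = 8.
k is even, so the fundamental solution of x^2 - 1128y^2 = 1 is (p_{k-1}, q_{k-1}) = (p_7, q_7); compute convergents through index 7.
Convergents (p_i = a_i*p_{i-1} + p_{i-2}, q_i = a_i*q_{i-1} + q_{i-2} with p_{-2}=0, p_{-1}=1, q_{-2}=1, q_{-1}=0):
  i=0: a_0=33, p_0 = 33*1 + 0 = 33, q_0 = 33*0 + 1 = 1.
  i=1: a_1=1, p_1 = 1*33 + 1 = 34, q_1 = 1*1 + 0 = 1.
  i=2: a_2=1, p_2 = 1*34 + 33 = 67, q_2 = 1*1 + 1 = 2.
  i=3: a_3=2, p_3 = 2*67 + 34 = 168, q_3 = 2*2 + 1 = 5.
  i=4: a_4=2, p_4 = 2*168 + 67 = 403, q_4 = 2*5 + 2 = 12.
  i=5: a_5=2, p_5 = 2*403 + 168 = 974, q_5 = 2*12 + 5 = 29.
  i=6: a_6=1, p_6 = 1*974 + 403 = 1377, q_6 = 1*29 + 12 = 41.
  i=7: a_7=1, p_7 = 1*1377 + 974 = 2351, q_7 = 1*41 + 29 = 70.
Check: 2351^2 - 1128*70^2 = 5527201 - 5527200 = 1, so (x, y) = (2351, 70) solves the equation, and by the theorem it is the least positive solution.

(x, y) = (2351, 70)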